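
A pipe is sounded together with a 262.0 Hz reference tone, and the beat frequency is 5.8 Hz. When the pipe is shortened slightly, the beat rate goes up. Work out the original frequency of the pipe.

|f − 262.0| = 5.8, so the pipe was at either 256.2 Hz or 267.8 Hz.
A shorter pipe has a higher fundamental; the adjustment raises the pipe's frequency.
The beat rate rose, so the adjustment moved the pipe further from 262.0 Hz — it was already above the reference.

267.8 Hz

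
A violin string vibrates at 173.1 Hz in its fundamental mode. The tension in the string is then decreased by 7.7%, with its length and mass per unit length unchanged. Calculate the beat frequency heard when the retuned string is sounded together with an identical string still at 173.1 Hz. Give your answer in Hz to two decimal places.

6.80 Hz

For a string, f ∝ √T, so the new frequency is 173.1·√0.923 = 166.3022 Hz.
f_beat = |166.3022 − 173.1| = 6.80 Hz.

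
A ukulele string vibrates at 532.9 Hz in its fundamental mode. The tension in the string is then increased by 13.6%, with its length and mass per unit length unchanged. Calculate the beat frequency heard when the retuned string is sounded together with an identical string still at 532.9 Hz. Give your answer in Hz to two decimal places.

For a string, f ∝ √T, so the new frequency is 532.9·√1.136 = 567.9824 Hz.
f_beat = |567.9824 − 532.9| = 35.08 Hz.

35.08 Hz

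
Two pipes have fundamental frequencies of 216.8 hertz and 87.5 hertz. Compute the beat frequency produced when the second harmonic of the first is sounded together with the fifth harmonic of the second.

3.9 Hz

Second harmonic of the first: 2·216.8 = 433.6 Hz.
Fifth harmonic of the second: 5·87.5 = 437.5 Hz.
f_beat = |433.6 − 437.5| = 3.9 Hz.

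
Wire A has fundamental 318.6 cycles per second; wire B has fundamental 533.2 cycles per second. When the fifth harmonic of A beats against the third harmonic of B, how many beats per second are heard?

Fifth harmonic of the first: 5·318.6 = 1593.0 Hz.
Third harmonic of the second: 3·533.2 = 1599.6 Hz.
f_beat = |1593.0 − 1599.6| = 6.6 Hz.

6.6 Hz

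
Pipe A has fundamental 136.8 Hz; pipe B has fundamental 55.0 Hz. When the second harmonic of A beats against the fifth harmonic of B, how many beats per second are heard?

Second harmonic of the first: 2·136.8 = 273.6 Hz.
Fifth harmonic of the second: 5·55.0 = 275.0 Hz.
f_beat = |273.6 − 275.0| = 1.4 Hz.

1.4 Hz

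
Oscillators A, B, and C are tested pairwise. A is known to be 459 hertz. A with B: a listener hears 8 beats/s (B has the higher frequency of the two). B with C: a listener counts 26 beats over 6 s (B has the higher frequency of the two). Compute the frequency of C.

B is above A, so f_B = 459 + 8 = 467 Hz.
B–C: Beat frequency = 26/6 = 4.3333 Hz.
C is below B, so f_C = 467 − 4.3333 = 462.6667 Hz.

462.6667 Hz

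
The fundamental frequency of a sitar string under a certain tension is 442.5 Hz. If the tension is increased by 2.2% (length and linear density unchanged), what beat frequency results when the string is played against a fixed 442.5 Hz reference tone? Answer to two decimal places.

For a string, f ∝ √T, so the new frequency is 442.5·√1.022 = 447.3410 Hz.
f_beat = |447.3410 − 442.5| = 4.84 Hz.

4.84 Hz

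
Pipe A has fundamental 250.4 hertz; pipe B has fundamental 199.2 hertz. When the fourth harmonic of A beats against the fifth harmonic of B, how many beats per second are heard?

5.6 Hz

Fourth harmonic of the first: 4·250.4 = 1001.6 Hz.
Fifth harmonic of the second: 5·199.2 = 996.0 Hz.
f_beat = |1001.6 − 996.0| = 5.6 Hz.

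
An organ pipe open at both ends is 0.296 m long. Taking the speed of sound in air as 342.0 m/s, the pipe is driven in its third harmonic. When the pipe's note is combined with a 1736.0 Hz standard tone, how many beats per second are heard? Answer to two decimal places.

Open pipe: f_n = n·v/(2L) = 3·342.0/(2·0.296) = 1733.1081 Hz.
f_beat = |1733.1081 − 1736.0| = 2.89 Hz.

2.89 Hz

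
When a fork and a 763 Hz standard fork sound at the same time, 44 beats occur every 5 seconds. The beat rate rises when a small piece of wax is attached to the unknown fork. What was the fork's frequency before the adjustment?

754.2 Hz

Beat frequency = 44/5 = 8.8 Hz.
|f − 763| = 8.8, so the fork was at either 754.2 Hz or 771.8 Hz.
Loading a fork with wax lowers its frequency; the adjustment lowers the fork's frequency.
The beat rate rose, so the adjustment moved the fork further from 763 Hz — it was already below the reference.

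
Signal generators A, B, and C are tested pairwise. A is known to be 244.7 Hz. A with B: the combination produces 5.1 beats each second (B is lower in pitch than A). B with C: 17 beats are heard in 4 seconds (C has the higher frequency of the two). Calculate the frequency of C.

B is below A, so f_B = 244.7 − 5.1 = 239.6 Hz.
B–C: Beat frequency = 17/4 = 4.25 Hz.
C is above B, so f_C = 239.6 + 4.25 = 243.85 Hz.

243.85 Hz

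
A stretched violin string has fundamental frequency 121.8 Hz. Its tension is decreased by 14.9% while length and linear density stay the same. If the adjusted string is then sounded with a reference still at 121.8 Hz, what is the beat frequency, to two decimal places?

9.44 Hz

For a string, f ∝ √T, so the new frequency is 121.8·√0.851 = 112.3601 Hz.
f_beat = |112.3601 − 121.8| = 9.44 Hz.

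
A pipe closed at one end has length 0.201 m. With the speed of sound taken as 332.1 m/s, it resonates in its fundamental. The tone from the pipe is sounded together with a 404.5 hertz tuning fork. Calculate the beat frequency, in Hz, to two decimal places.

Closed pipe (odd harmonics): f_n = n·v/(4L) = 1·332.1/(4·0.201) = 413.0597 Hz.
f_beat = |413.0597 − 404.5| = 8.56 Hz.

8.56 Hz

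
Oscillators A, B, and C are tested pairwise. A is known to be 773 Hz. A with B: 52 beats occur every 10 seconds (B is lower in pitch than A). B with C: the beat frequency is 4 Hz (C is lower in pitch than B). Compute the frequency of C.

A–B: Beat frequency = 52/10 = 5.2 Hz.
B is below A, so f_B = 773 − 5.2 = 767.8 Hz.
C is below B, so f_C = 767.8 − 4 = 763.8 Hz.

763.8 Hz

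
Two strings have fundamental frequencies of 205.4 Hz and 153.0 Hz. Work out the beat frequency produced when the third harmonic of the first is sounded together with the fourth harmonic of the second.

Third harmonic of the first: 3·205.4 = 616.2 Hz.
Fourth harmonic of the second: 4·153.0 = 612.0 Hz.
f_beat = |616.2 − 612.0| = 4.2 Hz.

4.2 Hz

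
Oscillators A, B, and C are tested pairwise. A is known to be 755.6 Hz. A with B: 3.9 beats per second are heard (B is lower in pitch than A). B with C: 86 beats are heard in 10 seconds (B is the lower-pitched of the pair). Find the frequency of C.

760.3 Hz

B is below A, so f_B = 755.6 − 3.9 = 751.7 Hz.
B–C: Beat frequency = 86/10 = 8.6 Hz.
C is above B, so f_C = 751.7 + 8.6 = 760.3 Hz.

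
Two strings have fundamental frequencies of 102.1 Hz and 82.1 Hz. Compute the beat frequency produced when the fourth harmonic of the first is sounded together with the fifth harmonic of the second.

2.1 Hz

Fourth harmonic of the first: 4·102.1 = 408.4 Hz.
Fifth harmonic of the second: 5·82.1 = 410.5 Hz.
f_beat = |408.4 − 410.5| = 2.1 Hz.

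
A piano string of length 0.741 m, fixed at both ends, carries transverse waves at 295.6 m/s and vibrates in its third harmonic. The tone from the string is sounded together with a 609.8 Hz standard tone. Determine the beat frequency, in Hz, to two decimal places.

For a string fixed at both ends, f_n = n·v/(2L) = 3·295.6/(2·0.741) = 598.3806 Hz.
f_beat = |598.3806 − 609.8| = 11.42 Hz.

11.42 Hz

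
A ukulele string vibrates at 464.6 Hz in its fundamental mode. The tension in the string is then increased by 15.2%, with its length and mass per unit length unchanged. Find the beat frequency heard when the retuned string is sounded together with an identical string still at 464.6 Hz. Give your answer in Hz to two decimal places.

34.06 Hz

For a string, f ∝ √T, so the new frequency is 464.6·√1.152 = 498.6610 Hz.
f_beat = |498.6610 − 464.6| = 34.06 Hz.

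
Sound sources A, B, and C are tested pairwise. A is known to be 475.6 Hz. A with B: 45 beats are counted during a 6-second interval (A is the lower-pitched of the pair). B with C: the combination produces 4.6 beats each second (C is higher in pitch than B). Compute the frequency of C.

487.7 Hz

A–B: Beat frequency = 45/6 = 7.5 Hz.
B is above A, so f_B = 475.6 + 7.5 = 483.1 Hz.
C is above B, so f_C = 483.1 + 4.6 = 487.7 Hz.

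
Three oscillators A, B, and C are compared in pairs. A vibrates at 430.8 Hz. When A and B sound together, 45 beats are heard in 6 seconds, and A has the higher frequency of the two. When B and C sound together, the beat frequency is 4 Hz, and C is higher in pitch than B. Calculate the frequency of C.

427.3 Hz

A–B: Beat frequency = 45/6 = 7.5 Hz.
B is below A, so f_B = 430.8 − 7.5 = 423.3 Hz.
C is above B, so f_C = 423.3 + 4 = 427.3 Hz.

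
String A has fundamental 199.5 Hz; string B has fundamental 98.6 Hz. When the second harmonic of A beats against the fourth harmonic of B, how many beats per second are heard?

4.6 Hz

Second harmonic of the first: 2·199.5 = 399.0 Hz.
Fourth harmonic of the second: 4·98.6 = 394.4 Hz.
f_beat = |399.0 − 394.4| = 4.6 Hz.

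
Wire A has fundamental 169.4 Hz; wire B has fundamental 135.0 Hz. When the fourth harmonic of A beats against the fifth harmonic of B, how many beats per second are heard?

2.6 Hz

Fourth harmonic of the first: 4·169.4 = 677.6 Hz.
Fifth harmonic of the second: 5·135.0 = 675.0 Hz.
f_beat = |677.6 − 675.0| = 2.6 Hz.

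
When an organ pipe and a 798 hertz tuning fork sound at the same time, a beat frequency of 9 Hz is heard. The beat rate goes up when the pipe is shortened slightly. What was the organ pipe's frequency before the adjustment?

|f − 798| = 9, so the organ pipe was at either 789 Hz or 807 Hz.
A shorter pipe has a higher fundamental; the adjustment raises the organ pipe's frequency.
The beat rate rose, so the adjustment moved the organ pipe further from 798 Hz — it was already above the reference.

807 Hz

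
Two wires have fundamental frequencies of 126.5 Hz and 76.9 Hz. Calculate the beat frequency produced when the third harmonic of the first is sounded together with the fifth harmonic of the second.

5.0 Hz

Third harmonic of the first: 3·126.5 = 379.5 Hz.
Fifth harmonic of the second: 5·76.9 = 384.5 Hz.
f_beat = |379.5 − 384.5| = 5.0 Hz.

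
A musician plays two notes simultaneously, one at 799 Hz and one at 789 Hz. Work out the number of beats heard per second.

Beats arise from superposition of two nearby frequencies; the beat rate is |f₁ − f₂|.
|799 − 789| = 10 Hz.

10 Hz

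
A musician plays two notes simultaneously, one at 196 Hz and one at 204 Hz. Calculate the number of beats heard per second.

Beats arise from superposition of two nearby frequencies; the beat rate is |f₁ − f₂|.
|196 − 204| = 8 Hz.

8 Hz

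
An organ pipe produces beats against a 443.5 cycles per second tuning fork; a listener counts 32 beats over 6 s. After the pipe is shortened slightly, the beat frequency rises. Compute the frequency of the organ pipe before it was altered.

448.8333 Hz

Beat frequency = 32/6 = 5.3333 Hz.
|f − 443.5| = 5.3333, so the organ pipe was at either 438.1667 Hz or 448.8333 Hz.
A shorter pipe has a higher fundamental; the adjustment raises the organ pipe's frequency.
The beat rate rose, so the adjustment moved the organ pipe further from 443.5 Hz — it was already above the reference.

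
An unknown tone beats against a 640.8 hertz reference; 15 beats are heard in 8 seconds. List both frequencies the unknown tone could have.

638.925 Hz or 642.675 Hz

Beat frequency = 15/8 = 1.875 Hz.
|f − 640.8| = 1.875, so f = 640.8 ± 1.875.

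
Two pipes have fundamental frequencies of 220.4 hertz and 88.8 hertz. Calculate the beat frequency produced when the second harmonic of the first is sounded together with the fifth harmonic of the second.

3.2 Hz

Second harmonic of the first: 2·220.4 = 440.8 Hz.
Fifth harmonic of the second: 5·88.8 = 444.0 Hz.
f_beat = |440.8 − 444.0| = 3.2 Hz.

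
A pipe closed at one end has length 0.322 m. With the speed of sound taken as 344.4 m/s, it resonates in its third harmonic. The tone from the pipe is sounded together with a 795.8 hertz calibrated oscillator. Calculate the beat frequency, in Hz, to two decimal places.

Closed pipe (odd harmonics): f_n = n·v/(4L) = 3·344.4/(4·0.322) = 802.1739 Hz.
f_beat = |802.1739 − 795.8| = 6.37 Hz.

6.37 Hz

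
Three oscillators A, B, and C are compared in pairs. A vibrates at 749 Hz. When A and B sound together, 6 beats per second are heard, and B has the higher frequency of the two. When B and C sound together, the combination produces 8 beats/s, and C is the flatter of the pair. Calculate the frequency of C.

B is above A, so f_B = 749 + 6 = 755 Hz.
C is below B, so f_C = 755 − 8 = 747 Hz.

747 Hz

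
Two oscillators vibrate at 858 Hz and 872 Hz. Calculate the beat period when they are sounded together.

0.071 s

f_beat = |858 − 872| = 14 Hz.
Beat period T = 1 / f_beat = 1 / 14 s.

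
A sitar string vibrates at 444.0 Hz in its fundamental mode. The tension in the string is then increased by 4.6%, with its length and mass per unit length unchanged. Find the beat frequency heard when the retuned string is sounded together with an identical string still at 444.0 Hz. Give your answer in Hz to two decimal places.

For a string, f ∝ √T, so the new frequency is 444.0·√1.046 = 454.0972 Hz.
f_beat = |454.0972 − 444.0| = 10.10 Hz.

10.10 Hz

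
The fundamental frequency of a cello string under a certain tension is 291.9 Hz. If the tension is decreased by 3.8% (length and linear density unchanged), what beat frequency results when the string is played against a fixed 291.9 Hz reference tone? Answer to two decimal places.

For a string, f ∝ √T, so the new frequency is 291.9·√0.962 = 286.3002 Hz.
f_beat = |286.3002 − 291.9| = 5.60 Hz.

5.60 Hz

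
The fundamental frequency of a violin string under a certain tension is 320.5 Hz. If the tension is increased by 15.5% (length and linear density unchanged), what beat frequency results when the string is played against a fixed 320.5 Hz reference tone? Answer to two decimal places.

For a string, f ∝ √T, so the new frequency is 320.5·√1.155 = 344.4443 Hz.
f_beat = |344.4443 − 320.5| = 23.94 Hz.

23.94 Hz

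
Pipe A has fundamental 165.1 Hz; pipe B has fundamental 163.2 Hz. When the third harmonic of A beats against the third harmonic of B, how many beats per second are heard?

5.7 Hz

Third harmonic of the first: 3·165.1 = 495.3 Hz.
Third harmonic of the second: 3·163.2 = 489.6 Hz.
f_beat = |495.3 − 489.6| = 5.7 Hz.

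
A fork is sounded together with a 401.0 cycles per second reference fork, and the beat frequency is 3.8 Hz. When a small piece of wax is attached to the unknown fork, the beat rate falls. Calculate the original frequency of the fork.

404.8 Hz

|f − 401.0| = 3.8, so the fork was at either 397.2 Hz or 404.8 Hz.
Loading a fork with wax lowers its frequency; the adjustment lowers the fork's frequency.
The beat rate fell, so the adjustment moved the fork toward 401.0 Hz — it must have started above the reference.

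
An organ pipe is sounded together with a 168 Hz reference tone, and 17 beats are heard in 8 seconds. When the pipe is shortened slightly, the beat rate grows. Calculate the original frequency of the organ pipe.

Beat frequency = 17/8 = 2.125 Hz.
|f − 168| = 2.125, so the organ pipe was at either 165.875 Hz or 170.125 Hz.
A shorter pipe has a higher fundamental; the adjustment raises the organ pipe's frequency.
The beat rate rose, so the adjustment moved the organ pipe further from 168 Hz — it was already above the reference.

170.125 Hz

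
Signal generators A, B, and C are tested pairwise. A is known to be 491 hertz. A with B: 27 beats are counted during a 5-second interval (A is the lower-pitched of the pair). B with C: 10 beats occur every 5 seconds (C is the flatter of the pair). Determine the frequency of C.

A–B: Beat frequency = 27/5 = 5.4 Hz.
B is above A, so f_B = 491 + 5.4 = 496.4 Hz.
B–C: Beat frequency = 10/5 = 2 Hz.
C is below B, so f_C = 496.4 − 2 = 494.4 Hz.

494.4 Hz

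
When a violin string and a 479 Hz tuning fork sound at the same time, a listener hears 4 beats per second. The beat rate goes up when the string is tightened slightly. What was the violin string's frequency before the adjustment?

|f − 479| = 4, so the violin string was at either 475 Hz or 483 Hz.
Increasing tension raises a string's frequency; the adjustment raises the violin string's frequency.
The beat rate rose, so the adjustment moved the violin string further from 479 Hz — it was already above the reference.

483 Hz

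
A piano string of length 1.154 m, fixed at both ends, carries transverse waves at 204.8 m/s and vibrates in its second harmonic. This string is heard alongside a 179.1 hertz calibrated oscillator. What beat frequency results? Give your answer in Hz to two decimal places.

For a string fixed at both ends, f_n = n·v/(2L) = 2·204.8/(2·1.154) = 177.4697 Hz.
f_beat = |177.4697 − 179.1| = 1.63 Hz.

1.63 Hz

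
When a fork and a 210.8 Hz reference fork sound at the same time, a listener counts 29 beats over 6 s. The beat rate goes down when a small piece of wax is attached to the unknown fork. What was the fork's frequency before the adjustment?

215.6333 Hz

Beat frequency = 29/6 = 4.8333 Hz.
|f − 210.8| = 4.8333, so the fork was at either 205.9667 Hz or 215.6333 Hz.
Loading a fork with wax lowers its frequency; the adjustment lowers the fork's frequency.
The beat rate fell, so the adjustment moved the fork toward 210.8 Hz — it must have started above the reference.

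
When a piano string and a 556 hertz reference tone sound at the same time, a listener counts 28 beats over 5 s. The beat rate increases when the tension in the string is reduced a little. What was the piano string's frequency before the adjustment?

Beat frequency = 28/5 = 5.6 Hz.
|f − 556| = 5.6, so the piano string was at either 550.4 Hz or 561.6 Hz.
Lower tension means lower frequency; the adjustment lowers the piano string's frequency.
The beat rate rose, so the adjustment moved the piano string further from 556 Hz — it was already below the reference.

550.4 Hz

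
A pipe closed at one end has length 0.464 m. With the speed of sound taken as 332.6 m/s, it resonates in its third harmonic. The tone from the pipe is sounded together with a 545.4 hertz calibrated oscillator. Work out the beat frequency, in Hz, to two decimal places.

Closed pipe (odd harmonics): f_n = n·v/(4L) = 3·332.6/(4·0.464) = 537.6078 Hz.
f_beat = |537.6078 − 545.4| = 7.79 Hz.

7.79 Hz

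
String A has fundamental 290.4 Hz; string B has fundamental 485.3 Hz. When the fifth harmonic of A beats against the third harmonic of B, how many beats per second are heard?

Fifth harmonic of the first: 5·290.4 = 1452.0 Hz.
Third harmonic of the second: 3·485.3 = 1455.9 Hz.
f_beat = |1452.0 − 1455.9| = 3.9 Hz.

3.9 Hz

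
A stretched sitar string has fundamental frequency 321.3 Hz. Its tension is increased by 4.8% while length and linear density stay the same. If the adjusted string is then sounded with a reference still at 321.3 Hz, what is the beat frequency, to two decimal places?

7.62 Hz

For a string, f ∝ √T, so the new frequency is 321.3·√1.048 = 328.9208 Hz.
f_beat = |328.9208 − 321.3| = 7.62 Hz.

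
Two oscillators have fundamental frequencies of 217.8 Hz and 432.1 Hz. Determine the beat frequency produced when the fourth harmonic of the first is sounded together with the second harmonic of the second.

Fourth harmonic of the first: 4·217.8 = 871.2 Hz.
Second harmonic of the second: 2·432.1 = 864.2 Hz.
f_beat = |871.2 − 864.2| = 7.0 Hz.

7.0 Hz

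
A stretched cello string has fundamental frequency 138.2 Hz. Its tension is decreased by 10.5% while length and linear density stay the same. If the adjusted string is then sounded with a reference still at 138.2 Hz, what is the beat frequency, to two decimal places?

For a string, f ∝ √T, so the new frequency is 138.2·√0.895 = 130.7433 Hz.
f_beat = |130.7433 − 138.2| = 7.46 Hz.

7.46 Hz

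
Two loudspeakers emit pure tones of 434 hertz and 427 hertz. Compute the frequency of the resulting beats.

7 Hz

Beats arise from superposition of two nearby frequencies; the beat rate is |f₁ − f₂|.
|434 − 427| = 7 Hz.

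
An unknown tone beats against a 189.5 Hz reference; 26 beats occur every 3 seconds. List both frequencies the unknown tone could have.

Beat frequency = 26/3 = 8.6667 Hz.
|f − 189.5| = 8.6667, so f = 189.5 ± 8.6667.

180.8333 Hz or 198.1667 Hz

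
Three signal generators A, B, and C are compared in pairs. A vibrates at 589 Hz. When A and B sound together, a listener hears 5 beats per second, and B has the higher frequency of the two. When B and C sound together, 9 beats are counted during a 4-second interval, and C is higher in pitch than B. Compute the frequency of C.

596.25 Hz

B is above A, so f_B = 589 + 5 = 594 Hz.
B–C: Beat frequency = 9/4 = 2.25 Hz.
C is above B, so f_C = 594 + 2.25 = 596.25 Hz.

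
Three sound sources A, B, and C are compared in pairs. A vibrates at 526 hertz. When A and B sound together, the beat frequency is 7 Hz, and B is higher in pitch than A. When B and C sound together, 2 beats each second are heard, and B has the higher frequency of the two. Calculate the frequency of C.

B is above A, so f_B = 526 + 7 = 533 Hz.
C is below B, so f_C = 533 − 2 = 531 Hz.

531 Hz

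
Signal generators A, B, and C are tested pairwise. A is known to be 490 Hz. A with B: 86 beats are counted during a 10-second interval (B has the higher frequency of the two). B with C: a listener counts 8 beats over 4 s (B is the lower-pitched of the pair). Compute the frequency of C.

A–B: Beat frequency = 86/10 = 8.6 Hz.
B is above A, so f_B = 490 + 8.6 = 498.6 Hz.
B–C: Beat frequency = 8/4 = 2 Hz.
C is above B, so f_C = 498.6 + 2 = 500.6 Hz.

500.6 Hz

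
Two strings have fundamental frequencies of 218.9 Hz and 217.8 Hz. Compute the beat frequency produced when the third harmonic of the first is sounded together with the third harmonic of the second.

3.3 Hz

Third harmonic of the first: 3·218.9 = 656.7 Hz.
Third harmonic of the second: 3·217.8 = 653.4 Hz.
f_beat = |656.7 − 653.4| = 3.3 Hz.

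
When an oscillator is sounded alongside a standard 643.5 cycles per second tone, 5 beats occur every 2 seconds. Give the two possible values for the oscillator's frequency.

641 Hz or 646 Hz

Beat frequency = 5/2 = 2.5 Hz.
|f − 643.5| = 2.5, so f = 643.5 ± 2.5.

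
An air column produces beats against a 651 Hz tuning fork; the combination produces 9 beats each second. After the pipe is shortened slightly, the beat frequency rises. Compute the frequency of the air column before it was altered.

|f − 651| = 9, so the air column was at either 642 Hz or 660 Hz.
A shorter pipe has a higher fundamental; the adjustment raises the air column's frequency.
The beat rate rose, so the adjustment moved the air column further from 651 Hz — it was already above the reference.

660 Hz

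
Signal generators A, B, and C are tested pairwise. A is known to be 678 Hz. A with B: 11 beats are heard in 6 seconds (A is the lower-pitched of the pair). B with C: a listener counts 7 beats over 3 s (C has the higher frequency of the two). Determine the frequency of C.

682.1667 Hz

A–B: Beat frequency = 11/6 = 1.8333 Hz.
B is above A, so f_B = 678 + 1.8333 = 679.8333 Hz.
B–C: Beat frequency = 7/3 = 2.3333 Hz.
C is above B, so f_C = 679.8333 + 2.3333 = 682.1667 Hz.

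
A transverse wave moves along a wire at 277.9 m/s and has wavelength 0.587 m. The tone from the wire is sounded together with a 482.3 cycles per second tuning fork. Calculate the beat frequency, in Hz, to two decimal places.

Source frequency f = v/λ = 277.9/0.587 = 473.4242 Hz.
f_beat = |473.4242 − 482.3| = 8.88 Hz.

8.88 Hz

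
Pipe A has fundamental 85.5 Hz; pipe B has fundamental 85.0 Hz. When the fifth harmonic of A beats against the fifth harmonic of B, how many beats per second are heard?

2.5 Hz

Fifth harmonic of the first: 5·85.5 = 427.5 Hz.
Fifth harmonic of the second: 5·85.0 = 425.0 Hz.
f_beat = |427.5 − 425.0| = 2.5 Hz.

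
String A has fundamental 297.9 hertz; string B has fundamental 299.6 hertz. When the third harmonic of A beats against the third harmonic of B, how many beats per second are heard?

5.1 Hz

Third harmonic of the first: 3·297.9 = 893.7 Hz.
Third harmonic of the second: 3·299.6 = 898.8 Hz.
f_beat = |893.7 − 898.8| = 5.1 Hz.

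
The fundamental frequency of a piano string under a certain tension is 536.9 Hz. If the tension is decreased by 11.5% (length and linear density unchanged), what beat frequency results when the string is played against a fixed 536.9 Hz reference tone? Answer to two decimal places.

31.81 Hz

For a string, f ∝ √T, so the new frequency is 536.9·√0.885 = 505.0857 Hz.
f_beat = |505.0857 − 536.9| = 31.81 Hz.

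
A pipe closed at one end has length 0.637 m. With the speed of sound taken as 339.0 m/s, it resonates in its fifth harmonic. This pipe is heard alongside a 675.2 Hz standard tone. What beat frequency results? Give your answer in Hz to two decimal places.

Closed pipe (odd harmonics): f_n = n·v/(4L) = 5·339.0/(4·0.637) = 665.2276 Hz.
f_beat = |665.2276 − 675.2| = 9.97 Hz.

9.97 Hz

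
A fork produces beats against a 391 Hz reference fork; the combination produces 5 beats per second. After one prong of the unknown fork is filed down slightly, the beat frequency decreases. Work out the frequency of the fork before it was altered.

|f − 391| = 5, so the fork was at either 386 Hz or 396 Hz.
Filing a prong removes mass and raises the fork's frequency; the adjustment raises the fork's frequency.
The beat rate fell, so the adjustment moved the fork toward 391 Hz — it must have started below the reference.

386 Hz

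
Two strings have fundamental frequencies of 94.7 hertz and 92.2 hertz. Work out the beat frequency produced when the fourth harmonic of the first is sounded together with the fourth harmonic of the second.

10.0 Hz

Fourth harmonic of the first: 4·94.7 = 378.8 Hz.
Fourth harmonic of the second: 4·92.2 = 368.8 Hz.
f_beat = |378.8 − 368.8| = 10.0 Hz.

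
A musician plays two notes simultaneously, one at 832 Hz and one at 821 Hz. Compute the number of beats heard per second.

f_beat = |f₁ − f₂|.
|832 − 821| = 11 Hz.

11 Hz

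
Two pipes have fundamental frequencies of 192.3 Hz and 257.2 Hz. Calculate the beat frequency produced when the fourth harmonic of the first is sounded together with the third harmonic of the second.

2.4 Hz

Fourth harmonic of the first: 4·192.3 = 769.2 Hz.
Third harmonic of the second: 3·257.2 = 771.6 Hz.
f_beat = |769.2 − 771.6| = 2.4 Hz.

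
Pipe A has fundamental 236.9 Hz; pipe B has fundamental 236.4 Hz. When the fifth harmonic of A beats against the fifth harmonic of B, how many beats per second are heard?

2.5 Hz

Fifth harmonic of the first: 5·236.9 = 1184.5 Hz.
Fifth harmonic of the second: 5·236.4 = 1182.0 Hz.
f_beat = |1184.5 − 1182.0| = 2.5 Hz.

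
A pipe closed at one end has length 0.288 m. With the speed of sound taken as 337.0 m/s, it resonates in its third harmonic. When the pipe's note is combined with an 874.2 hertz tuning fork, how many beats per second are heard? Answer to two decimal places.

Closed pipe (odd harmonics): f_n = n·v/(4L) = 3·337.0/(4·0.288) = 877.6042 Hz.
f_beat = |877.6042 − 874.2| = 3.40 Hz.

3.40 Hz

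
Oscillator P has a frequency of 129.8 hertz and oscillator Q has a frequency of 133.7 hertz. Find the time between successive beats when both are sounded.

0.256 s

f_beat = |129.8 − 133.7| = 3.9 Hz.
Beat period T = 1 / f_beat = 1 / 3.9 s.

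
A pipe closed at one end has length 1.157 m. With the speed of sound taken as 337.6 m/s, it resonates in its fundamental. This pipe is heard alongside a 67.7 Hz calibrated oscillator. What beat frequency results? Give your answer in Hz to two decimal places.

Closed pipe (odd harmonics): f_n = n·v/(4L) = 1·337.6/(4·1.157) = 72.9473 Hz.
f_beat = |72.9473 − 67.7| = 5.25 Hz.

5.25 Hz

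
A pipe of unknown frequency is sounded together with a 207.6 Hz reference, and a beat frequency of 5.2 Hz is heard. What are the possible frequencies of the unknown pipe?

|f − 207.6| = 5.2, so f = 207.6 ± 5.2.

202.4 Hz or 212.8 Hz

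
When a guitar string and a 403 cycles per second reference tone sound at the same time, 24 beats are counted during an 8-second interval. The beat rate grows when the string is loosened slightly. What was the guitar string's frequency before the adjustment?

400 Hz

Beat frequency = 24/8 = 3 Hz.
|f − 403| = 3, so the guitar string was at either 400 Hz or 406 Hz.
Reducing tension lowers a string's frequency; the adjustment lowers the guitar string's frequency.
The beat rate rose, so the adjustment moved the guitar string further from 403 Hz — it was already below the reference.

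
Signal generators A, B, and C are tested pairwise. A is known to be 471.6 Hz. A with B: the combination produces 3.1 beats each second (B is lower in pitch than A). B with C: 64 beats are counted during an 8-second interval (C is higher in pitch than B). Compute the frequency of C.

476.5 Hz

B is below A, so f_B = 471.6 − 3.1 = 468.5 Hz.
B–C: Beat frequency = 64/8 = 8 Hz.
C is above B, so f_C = 468.5 + 8 = 476.5 Hz.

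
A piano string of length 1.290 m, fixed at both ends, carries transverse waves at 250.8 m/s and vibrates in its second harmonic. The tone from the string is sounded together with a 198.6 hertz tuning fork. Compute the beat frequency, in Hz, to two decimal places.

For a string fixed at both ends, f_n = n·v/(2L) = 2·250.8/(2·1.290) = 194.4186 Hz.
f_beat = |194.4186 − 198.6| = 4.18 Hz.

4.18 Hz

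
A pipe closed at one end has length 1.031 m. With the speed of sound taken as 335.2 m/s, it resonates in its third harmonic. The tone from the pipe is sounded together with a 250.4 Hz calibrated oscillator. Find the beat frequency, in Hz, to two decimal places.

6.56 Hz

Closed pipe (odd harmonics): f_n = n·v/(4L) = 3·335.2/(4·1.031) = 243.8409 Hz.
f_beat = |243.8409 − 250.4| = 6.56 Hz.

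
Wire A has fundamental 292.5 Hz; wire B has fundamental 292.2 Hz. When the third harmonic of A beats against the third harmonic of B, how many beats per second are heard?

0.9 Hz

Third harmonic of the first: 3·292.5 = 877.5 Hz.
Third harmonic of the second: 3·292.2 = 876.6 Hz.
f_beat = |877.5 − 876.6| = 0.9 Hz.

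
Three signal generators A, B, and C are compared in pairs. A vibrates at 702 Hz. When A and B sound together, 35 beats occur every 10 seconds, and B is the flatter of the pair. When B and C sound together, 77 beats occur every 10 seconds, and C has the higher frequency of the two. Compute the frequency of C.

706.2 Hz

A–B: Beat frequency = 35/10 = 3.5 Hz.
B is below A, so f_B = 702 − 3.5 = 698.5 Hz.
B–C: Beat frequency = 77/10 = 7.7 Hz.
C is above B, so f_C = 698.5 + 7.7 = 706.2 Hz.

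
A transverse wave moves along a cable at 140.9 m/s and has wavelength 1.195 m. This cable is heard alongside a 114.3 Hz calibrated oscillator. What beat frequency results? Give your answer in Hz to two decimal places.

Source frequency f = v/λ = 140.9/1.195 = 117.9079 Hz.
f_beat = |117.9079 − 114.3| = 3.61 Hz.

3.61 Hz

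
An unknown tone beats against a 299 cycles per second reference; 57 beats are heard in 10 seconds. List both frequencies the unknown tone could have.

293.3 Hz or 304.7 Hz

Beat frequency = 57/10 = 5.7 Hz.
|f − 299| = 5.7, so f = 299 ± 5.7.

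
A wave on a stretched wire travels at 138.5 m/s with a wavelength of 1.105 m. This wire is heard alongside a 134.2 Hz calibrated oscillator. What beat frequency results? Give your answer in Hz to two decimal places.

Source frequency f = v/λ = 138.5/1.105 = 125.3394 Hz.
f_beat = |125.3394 − 134.2| = 8.86 Hz.

8.86 Hz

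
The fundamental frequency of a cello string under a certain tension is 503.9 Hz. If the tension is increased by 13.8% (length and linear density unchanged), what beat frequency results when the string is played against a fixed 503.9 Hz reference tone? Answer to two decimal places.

For a string, f ∝ √T, so the new frequency is 503.9·√1.138 = 537.5458 Hz.
f_beat = |537.5458 − 503.9| = 33.65 Hz.

33.65 Hz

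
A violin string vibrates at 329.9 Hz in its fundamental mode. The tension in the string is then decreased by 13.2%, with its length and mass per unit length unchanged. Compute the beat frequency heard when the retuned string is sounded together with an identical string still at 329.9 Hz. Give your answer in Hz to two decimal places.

For a string, f ∝ √T, so the new frequency is 329.9·√0.868 = 307.3563 Hz.
f_beat = |307.3563 − 329.9| = 22.54 Hz.

22.54 Hz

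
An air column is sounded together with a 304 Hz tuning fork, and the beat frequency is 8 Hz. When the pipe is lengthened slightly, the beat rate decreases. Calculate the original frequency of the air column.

312 Hz

|f − 304| = 8, so the air column was at either 296 Hz or 312 Hz.
A longer pipe has a lower fundamental; the adjustment lowers the air column's frequency.
The beat rate fell, so the adjustment moved the air column toward 304 Hz — it must have started above the reference.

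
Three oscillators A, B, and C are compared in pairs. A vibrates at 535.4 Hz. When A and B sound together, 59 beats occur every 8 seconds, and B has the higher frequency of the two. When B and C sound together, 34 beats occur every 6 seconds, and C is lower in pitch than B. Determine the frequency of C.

537.1083 Hz

A–B: Beat frequency = 59/8 = 7.375 Hz.
B is above A, so f_B = 535.4 + 7.375 = 542.775 Hz.
B–C: Beat frequency = 34/6 = 5.6667 Hz.
C is below B, so f_C = 542.775 − 5.6667 = 537.1083 Hz.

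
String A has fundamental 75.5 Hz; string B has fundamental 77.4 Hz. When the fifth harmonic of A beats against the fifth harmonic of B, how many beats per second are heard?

9.5 Hz

Fifth harmonic of the first: 5·75.5 = 377.5 Hz.
Fifth harmonic of the second: 5·77.4 = 387.0 Hz.
f_beat = |377.5 − 387.0| = 9.5 Hz.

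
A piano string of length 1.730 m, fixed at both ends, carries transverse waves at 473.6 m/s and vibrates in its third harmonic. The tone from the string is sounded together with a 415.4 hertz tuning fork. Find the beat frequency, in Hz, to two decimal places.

4.76 Hz

For a string fixed at both ends, f_n = n·v/(2L) = 3·473.6/(2·1.730) = 410.6358 Hz.
f_beat = |410.6358 − 415.4| = 4.76 Hz.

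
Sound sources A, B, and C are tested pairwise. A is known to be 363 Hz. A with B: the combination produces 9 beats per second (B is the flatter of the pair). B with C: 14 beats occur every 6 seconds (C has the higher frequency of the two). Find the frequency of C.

356.3333 Hz

B is below A, so f_B = 363 − 9 = 354 Hz.
B–C: Beat frequency = 14/6 = 2.3333 Hz.
C is above B, so f_C = 354 + 2.3333 = 356.3333 Hz.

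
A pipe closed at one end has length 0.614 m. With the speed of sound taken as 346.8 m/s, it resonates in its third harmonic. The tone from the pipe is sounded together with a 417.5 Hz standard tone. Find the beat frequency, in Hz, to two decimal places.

6.12 Hz

Closed pipe (odd harmonics): f_n = n·v/(4L) = 3·346.8/(4·0.614) = 423.6156 Hz.
f_beat = |423.6156 − 417.5| = 6.12 Hz.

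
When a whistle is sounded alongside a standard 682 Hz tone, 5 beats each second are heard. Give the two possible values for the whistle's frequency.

|f − 682| = 5, so f = 682 ± 5.

677 Hz or 687 Hz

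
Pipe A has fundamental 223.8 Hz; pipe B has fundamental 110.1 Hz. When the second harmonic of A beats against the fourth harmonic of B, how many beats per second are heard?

Second harmonic of the first: 2·223.8 = 447.6 Hz.
Fourth harmonic of the second: 4·110.1 = 440.4 Hz.
f_beat = |447.6 − 440.4| = 7.2 Hz.

7.2 Hz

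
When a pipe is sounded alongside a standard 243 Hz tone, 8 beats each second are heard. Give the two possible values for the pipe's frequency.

235 Hz or 251 Hz

|f − 243| = 8, so f = 243 ± 8.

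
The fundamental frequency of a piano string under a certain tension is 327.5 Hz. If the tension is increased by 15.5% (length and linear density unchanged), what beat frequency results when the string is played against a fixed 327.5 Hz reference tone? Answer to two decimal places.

For a string, f ∝ √T, so the new frequency is 327.5·√1.155 = 351.9673 Hz.
f_beat = |351.9673 − 327.5| = 24.47 Hz.

24.47 Hz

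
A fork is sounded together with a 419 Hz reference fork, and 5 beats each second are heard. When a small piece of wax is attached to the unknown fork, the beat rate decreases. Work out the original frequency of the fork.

|f − 419| = 5, so the fork was at either 414 Hz or 424 Hz.
Loading a fork with wax lowers its frequency; the adjustment lowers the fork's frequency.
The beat rate fell, so the adjustment moved the fork toward 419 Hz — it must have started above the reference.

424 Hz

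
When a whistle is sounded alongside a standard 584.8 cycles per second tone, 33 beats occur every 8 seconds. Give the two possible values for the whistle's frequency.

580.675 Hz or 588.925 Hz

Beat frequency = 33/8 = 4.125 Hz.
|f − 584.8| = 4.125, so f = 584.8 ± 4.125.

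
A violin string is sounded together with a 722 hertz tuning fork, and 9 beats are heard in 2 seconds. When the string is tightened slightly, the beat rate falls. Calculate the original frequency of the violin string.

Beat frequency = 9/2 = 4.5 Hz.
|f − 722| = 4.5, so the violin string was at either 717.5 Hz or 726.5 Hz.
Increasing tension raises a string's frequency; the adjustment raises the violin string's frequency.
The beat rate fell, so the adjustment moved the violin string toward 722 Hz — it must have started below the reference.

717.5 Hz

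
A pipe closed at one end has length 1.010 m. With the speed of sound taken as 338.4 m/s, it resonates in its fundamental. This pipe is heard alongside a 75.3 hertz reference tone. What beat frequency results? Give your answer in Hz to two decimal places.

Closed pipe (odd harmonics): f_n = n·v/(4L) = 1·338.4/(4·1.010) = 83.7624 Hz.
f_beat = |83.7624 − 75.3| = 8.46 Hz.

8.46 Hz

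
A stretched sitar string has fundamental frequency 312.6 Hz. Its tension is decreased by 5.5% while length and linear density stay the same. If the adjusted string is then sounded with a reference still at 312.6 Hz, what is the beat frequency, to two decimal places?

8.72 Hz

For a string, f ∝ √T, so the new frequency is 312.6·√0.945 = 303.8819 Hz.
f_beat = |303.8819 − 312.6| = 8.72 Hz.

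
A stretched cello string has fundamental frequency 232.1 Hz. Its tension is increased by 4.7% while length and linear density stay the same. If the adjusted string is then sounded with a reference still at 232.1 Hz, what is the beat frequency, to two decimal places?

For a string, f ∝ √T, so the new frequency is 232.1·√1.047 = 237.4917 Hz.
f_beat = |237.4917 − 232.1| = 5.39 Hz.

5.39 Hz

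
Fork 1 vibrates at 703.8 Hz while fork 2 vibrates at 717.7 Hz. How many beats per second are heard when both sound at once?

f_beat = |f₁ − f₂|.
|703.8 − 717.7| = 13.9 Hz.

13.9 Hz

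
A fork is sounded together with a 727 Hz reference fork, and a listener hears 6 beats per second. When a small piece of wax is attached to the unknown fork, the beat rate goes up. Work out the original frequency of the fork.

|f − 727| = 6, so the fork was at either 721 Hz or 733 Hz.
Loading a fork with wax lowers its frequency; the adjustment lowers the fork's frequency.
The beat rate rose, so the adjustment moved the fork further from 727 Hz — it was already below the reference.

721 Hz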